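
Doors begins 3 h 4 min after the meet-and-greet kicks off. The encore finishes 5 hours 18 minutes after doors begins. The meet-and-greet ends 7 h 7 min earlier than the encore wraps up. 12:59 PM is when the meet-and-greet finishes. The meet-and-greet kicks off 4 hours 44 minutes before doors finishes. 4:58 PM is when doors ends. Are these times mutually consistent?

The meet-and-greet starts at 4:58 PM − 284 min = 12:14 PM.
Doors starts at 12:14 PM + 184 min = 3:18 PM.
The encore ends at 3:18 PM + 318 min = 8:36 PM.
The meet-and-greet ends at 8:36 PM − 427 min = 1:29 PM.
But the meet-and-greet is also said to end at 12:59 PM — a 30-minute conflict.

No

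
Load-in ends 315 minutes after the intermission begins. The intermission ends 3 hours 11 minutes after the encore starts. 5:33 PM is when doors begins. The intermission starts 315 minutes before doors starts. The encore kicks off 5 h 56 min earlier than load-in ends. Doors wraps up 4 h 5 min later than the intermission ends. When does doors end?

The intermission starts at 5:33 PM − 315 min = 12:18 PM.
Load-in ends at 12:18 PM + 315 min = 5:33 PM.
The encore starts at 5:33 PM − 356 min = 11:37 AM.
The intermission ends at 11:37 AM + 191 min = 2:48 PM.
Doors ends at 2:48 PM + 245 min = 6:53 PM.

6:53 PM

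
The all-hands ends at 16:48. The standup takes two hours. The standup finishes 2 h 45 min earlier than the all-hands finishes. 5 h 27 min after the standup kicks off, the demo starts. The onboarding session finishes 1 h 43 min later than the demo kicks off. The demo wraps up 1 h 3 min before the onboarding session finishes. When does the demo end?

The standup ends at 16:48 − 165 min = 14:03.
The standup starts at 14:03 − 120 min = 12:03.
The demo starts at 12:03 + 327 min = 17:30.
The onboarding session ends at 17:30 + 103 min = 19:13.
The demo ends at 19:13 − 63 min = 18:10.

18:10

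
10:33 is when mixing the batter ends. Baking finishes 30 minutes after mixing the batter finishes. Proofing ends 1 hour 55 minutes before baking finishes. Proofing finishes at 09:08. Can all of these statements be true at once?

Baking ends at 10:33 + 30 min = 11:03.
Proofing ends at 11:03 − 115 min = 09:08.
That matches the stated 09:08, so the schedule is consistent.

Yes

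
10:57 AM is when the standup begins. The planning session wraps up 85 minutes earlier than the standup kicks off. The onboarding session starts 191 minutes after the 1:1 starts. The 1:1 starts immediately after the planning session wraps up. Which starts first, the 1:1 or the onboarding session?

the 1:1

The planning session ends at 10:57 AM − 85 min = 9:32 AM.
So the 1:1 starts at 9:32 AM.
The onboarding session starts at 9:32 AM + 191 min = 12:43 PM.
The 1:1 starts at 9:32 AM and the onboarding session starts at 12:43 PM, so the 1:1 is first.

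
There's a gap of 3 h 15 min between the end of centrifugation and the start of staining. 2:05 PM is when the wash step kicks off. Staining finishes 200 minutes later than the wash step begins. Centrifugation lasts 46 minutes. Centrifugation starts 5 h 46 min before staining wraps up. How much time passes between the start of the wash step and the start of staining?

Staining ends at 2:05 PM + 200 min = 5:25 PM.
Centrifugation starts at 5:25 PM − 346 min = 11:39 AM.
Centrifugation ends at 11:39 AM + 46 min = 12:25 PM.
Staining starts at 12:25 PM + 195 min = 3:40 PM.
From 2:05 PM to 3:40 PM is 1 hour 35 minutes.

1 hour 35 minutes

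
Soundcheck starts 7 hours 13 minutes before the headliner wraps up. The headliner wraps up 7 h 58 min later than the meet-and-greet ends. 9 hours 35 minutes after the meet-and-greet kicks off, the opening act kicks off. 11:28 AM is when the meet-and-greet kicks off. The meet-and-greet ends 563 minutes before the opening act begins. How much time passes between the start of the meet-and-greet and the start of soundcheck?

57 minutes

The opening act starts at 11:28 AM + 575 min = 9:03 PM.
The meet-and-greet ends at 9:03 PM − 563 min = 11:40 AM.
The headliner ends at 11:40 AM + 478 min = 7:38 PM.
Soundcheck starts at 7:38 PM − 433 min = 12:25 PM.
From 11:28 AM to 12:25 PM is 57 minutes.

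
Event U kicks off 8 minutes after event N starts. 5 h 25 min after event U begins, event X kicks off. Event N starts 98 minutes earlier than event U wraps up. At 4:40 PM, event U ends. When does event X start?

8:35 PM

Event N starts at 4:40 PM − 98 min = 3:02 PM.
Event U starts at 3:02 PM + 8 min = 3:10 PM.
Event X starts at 3:10 PM + 325 min = 8:35 PM.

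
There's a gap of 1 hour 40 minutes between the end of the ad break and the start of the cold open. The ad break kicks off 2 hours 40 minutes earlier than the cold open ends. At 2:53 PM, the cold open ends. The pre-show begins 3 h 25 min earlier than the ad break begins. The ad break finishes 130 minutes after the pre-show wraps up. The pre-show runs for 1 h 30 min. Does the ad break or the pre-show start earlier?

The ad break starts at 2:53 PM − 160 min = 12:13 PM.
The pre-show starts at 12:13 PM − 205 min = 8:48 AM.
The ad break starts at 12:13 PM and the pre-show starts at 8:48 AM, so the pre-show is first.

the pre-show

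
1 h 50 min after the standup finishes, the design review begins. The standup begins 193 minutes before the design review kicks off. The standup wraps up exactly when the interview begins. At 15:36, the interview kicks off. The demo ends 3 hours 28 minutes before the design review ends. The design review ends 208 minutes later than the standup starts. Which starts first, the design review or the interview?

the interview

The standup ends at 15:36.
The design review starts at 15:36 + 110 min = 17:26.
The design review starts at 17:26 and the interview starts at 15:36, so the interview is first.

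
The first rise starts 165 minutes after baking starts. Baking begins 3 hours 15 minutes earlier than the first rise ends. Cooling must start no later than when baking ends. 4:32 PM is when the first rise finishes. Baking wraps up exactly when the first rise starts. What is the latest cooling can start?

Baking starts at 4:32 PM − 195 min = 1:17 PM.
The first rise starts at 1:17 PM + 165 min = 4:02 PM.
So baking ends at 4:02 PM.
Cooling is bounded by baking, so the latest it can start is 4:02 PM.

4:02 PM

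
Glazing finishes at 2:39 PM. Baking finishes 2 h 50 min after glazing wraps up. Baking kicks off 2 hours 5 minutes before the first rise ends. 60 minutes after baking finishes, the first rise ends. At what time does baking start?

4:24 PM

Baking ends at 2:39 PM + 170 min = 5:29 PM.
The first rise ends at 5:29 PM + 60 min = 6:29 PM.
Baking starts at 6:29 PM − 125 min = 4:24 PM.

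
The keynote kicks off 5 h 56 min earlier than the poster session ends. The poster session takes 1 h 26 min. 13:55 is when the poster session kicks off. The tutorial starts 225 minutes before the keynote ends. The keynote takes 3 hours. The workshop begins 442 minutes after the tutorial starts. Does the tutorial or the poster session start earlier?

the tutorial

The poster session ends at 13:55 + 86 min = 15:21.
The keynote starts at 15:21 − 356 min = 09:25.
The keynote ends at 09:25 + 180 min = 12:25.
The tutorial starts at 12:25 − 225 min = 08:40.
The tutorial starts at 08:40 and the poster session starts at 13:55, so the tutorial is first.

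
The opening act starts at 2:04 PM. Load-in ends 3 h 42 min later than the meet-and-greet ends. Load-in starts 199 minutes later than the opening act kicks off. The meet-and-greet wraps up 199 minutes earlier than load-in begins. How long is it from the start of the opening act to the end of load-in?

222 minutes

Load-in starts at 2:04 PM + 199 min = 5:23 PM.
The meet-and-greet ends at 5:23 PM − 199 min = 2:04 PM.
Load-in ends at 2:04 PM + 222 min = 5:46 PM.
From 2:04 PM to 5:46 PM is 222 minutes.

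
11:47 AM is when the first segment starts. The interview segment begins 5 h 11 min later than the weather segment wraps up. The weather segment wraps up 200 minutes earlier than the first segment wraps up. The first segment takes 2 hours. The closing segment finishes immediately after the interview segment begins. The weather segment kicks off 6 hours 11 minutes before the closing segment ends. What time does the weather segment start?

The first segment ends at 11:47 AM + 120 min = 1:47 PM.
The weather segment ends at 1:47 PM − 200 min = 10:27 AM.
The interview segment starts at 10:27 AM + 311 min = 3:38 PM.
So the closing segment ends at 3:38 PM.
The weather segment starts at 3:38 PM − 371 min = 9:27 AM.

9:27 AM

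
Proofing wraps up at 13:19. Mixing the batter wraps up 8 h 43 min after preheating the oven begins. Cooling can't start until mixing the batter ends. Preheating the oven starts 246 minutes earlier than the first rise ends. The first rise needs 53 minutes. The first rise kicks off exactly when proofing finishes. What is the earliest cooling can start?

18:49

The first rise starts at 13:19.
The first rise ends at 13:19 + 53 min = 14:12.
Preheating the oven starts at 14:12 − 246 min = 10:06.
Mixing the batter ends at 10:06 + 523 min = 18:49.
Cooling is bounded by mixing the batter, so the earliest it can start is 18:49.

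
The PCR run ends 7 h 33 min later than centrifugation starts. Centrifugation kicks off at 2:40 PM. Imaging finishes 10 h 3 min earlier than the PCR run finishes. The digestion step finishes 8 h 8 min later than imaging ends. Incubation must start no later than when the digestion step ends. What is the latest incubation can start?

The PCR run ends at 2:40 PM + 453 min = 10:13 PM.
Imaging ends at 10:13 PM − 603 min = 12:10 PM.
The digestion step ends at 12:10 PM + 488 min = 8:18 PM.
Incubation is bounded by the digestion step, so the latest it can start is 8:18 PM.

8:18 PM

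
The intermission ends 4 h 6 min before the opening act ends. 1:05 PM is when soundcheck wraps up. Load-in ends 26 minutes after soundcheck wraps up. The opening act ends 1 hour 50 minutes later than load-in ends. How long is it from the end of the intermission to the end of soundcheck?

1 h 50 min

Load-in ends at 1:05 PM + 26 min = 1:31 PM.
The opening act ends at 1:31 PM + 110 min = 3:21 PM.
The intermission ends at 3:21 PM − 246 min = 11:15 AM.
From 11:15 AM to 1:05 PM is 1 h 50 min.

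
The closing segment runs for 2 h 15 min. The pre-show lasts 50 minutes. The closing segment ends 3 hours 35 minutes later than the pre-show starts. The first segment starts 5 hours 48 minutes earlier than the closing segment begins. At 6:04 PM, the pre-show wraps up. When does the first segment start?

The pre-show starts at 6:04 PM − 50 min = 5:14 PM.
The closing segment ends at 5:14 PM + 215 min = 8:49 PM.
The closing segment starts at 8:49 PM − 135 min = 6:34 PM.
The first segment starts at 6:34 PM − 348 min = 12:46 PM.

12:46 PM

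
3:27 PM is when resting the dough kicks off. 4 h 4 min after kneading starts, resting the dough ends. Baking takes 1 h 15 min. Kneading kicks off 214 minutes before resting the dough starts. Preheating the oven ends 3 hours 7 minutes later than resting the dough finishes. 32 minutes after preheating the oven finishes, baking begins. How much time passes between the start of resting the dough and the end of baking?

Kneading starts at 3:27 PM − 214 min = 11:53 AM.
Resting the dough ends at 11:53 AM + 244 min = 3:57 PM.
Preheating the oven ends at 3:57 PM + 187 min = 7:04 PM.
Baking starts at 7:04 PM + 32 min = 7:36 PM.
Baking ends at 7:36 PM + 75 min = 8:51 PM.
From 3:27 PM to 8:51 PM is 5 h 24 min.

5 h 24 min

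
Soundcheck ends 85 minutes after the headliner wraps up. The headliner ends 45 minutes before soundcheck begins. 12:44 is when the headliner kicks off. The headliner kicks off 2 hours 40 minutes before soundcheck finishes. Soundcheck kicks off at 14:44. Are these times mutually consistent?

Yes

The headliner ends at 14:44 − 45 min = 13:59.
Soundcheck ends at 13:59 + 85 min = 15:24.
The headliner starts at 15:24 − 160 min = 12:44.
That matches the stated 12:44, so the schedule is consistent.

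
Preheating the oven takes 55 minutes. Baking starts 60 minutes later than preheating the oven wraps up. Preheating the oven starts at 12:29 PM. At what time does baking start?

2:24 PM

Preheating the oven ends at 12:29 PM + 55 min = 1:24 PM.
Baking starts at 1:24 PM + 60 min = 2:24 PM.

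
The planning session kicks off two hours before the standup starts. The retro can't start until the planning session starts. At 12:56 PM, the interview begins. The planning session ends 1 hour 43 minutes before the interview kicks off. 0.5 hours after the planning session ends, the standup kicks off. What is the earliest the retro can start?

9:43 AM

The planning session ends at 12:56 PM − 103 min = 11:13 AM.
The standup starts at 11:13 AM + 30 min = 11:43 AM.
The planning session starts at 11:43 AM − 120 min = 9:43 AM.
The retro is bounded by the planning session, so the earliest it can start is 9:43 AM.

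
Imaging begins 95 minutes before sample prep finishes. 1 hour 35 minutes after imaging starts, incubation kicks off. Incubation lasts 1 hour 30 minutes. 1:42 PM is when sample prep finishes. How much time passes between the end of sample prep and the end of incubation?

Imaging starts at 1:42 PM − 95 min = 12:07 PM.
Incubation starts at 12:07 PM + 95 min = 1:42 PM.
Incubation ends at 1:42 PM + 90 min = 3:12 PM.
From 1:42 PM to 3:12 PM is 90 minutes.

90 minutes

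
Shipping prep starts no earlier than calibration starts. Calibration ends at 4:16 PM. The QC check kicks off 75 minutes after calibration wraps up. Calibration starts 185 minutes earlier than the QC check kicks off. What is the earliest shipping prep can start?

2:26 PM

The QC check starts at 4:16 PM + 75 min = 5:31 PM.
Calibration starts at 5:31 PM − 185 min = 2:26 PM.
Shipping prep is bounded by calibration, so the earliest it can start is 2:26 PM.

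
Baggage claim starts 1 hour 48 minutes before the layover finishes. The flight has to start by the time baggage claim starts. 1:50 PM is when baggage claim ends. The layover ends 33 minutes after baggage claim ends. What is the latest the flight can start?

The layover ends at 1:50 PM + 33 min = 2:23 PM.
Baggage claim starts at 2:23 PM − 108 min = 12:35 PM.
The flight is bounded by baggage claim, so the latest it can start is 12:35 PM.

12:35 PM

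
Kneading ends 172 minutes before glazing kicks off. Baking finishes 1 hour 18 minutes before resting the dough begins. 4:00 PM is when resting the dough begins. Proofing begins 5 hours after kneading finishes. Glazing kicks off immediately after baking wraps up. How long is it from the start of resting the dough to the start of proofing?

50 minutes

Baking ends at 4:00 PM − 78 min = 2:42 PM.
So glazing starts at 2:42 PM.
Kneading ends at 2:42 PM − 172 min = 11:50 AM.
Proofing starts at 11:50 AM + 300 min = 4:50 PM.
From 4:00 PM to 4:50 PM is 50 minutes.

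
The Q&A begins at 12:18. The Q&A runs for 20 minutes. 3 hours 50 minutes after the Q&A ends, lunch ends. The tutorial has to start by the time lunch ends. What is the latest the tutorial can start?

The Q&A ends at 12:18 + 20 min = 12:38.
Lunch ends at 12:38 + 230 min = 16:28.
The tutorial is bounded by lunch, so the latest it can start is 16:28.

16:28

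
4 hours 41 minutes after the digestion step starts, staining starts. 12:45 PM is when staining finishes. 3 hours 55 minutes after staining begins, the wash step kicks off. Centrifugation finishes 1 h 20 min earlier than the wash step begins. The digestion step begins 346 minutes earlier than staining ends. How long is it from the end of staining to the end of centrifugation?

1 h 30 min

The digestion step starts at 12:45 PM − 346 min = 6:59 AM.
Staining starts at 6:59 AM + 281 min = 11:40 AM.
The wash step starts at 11:40 AM + 235 min = 3:35 PM.
Centrifugation ends at 3:35 PM − 80 min = 2:15 PM.
From 12:45 PM to 2:15 PM is 1 h 30 min.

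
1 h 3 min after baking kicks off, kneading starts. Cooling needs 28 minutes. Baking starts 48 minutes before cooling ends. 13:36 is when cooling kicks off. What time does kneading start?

Cooling ends at 13:36 + 28 min = 14:04.
Baking starts at 14:04 − 48 min = 13:16.
Kneading starts at 13:16 + 63 min = 14:19.

14:19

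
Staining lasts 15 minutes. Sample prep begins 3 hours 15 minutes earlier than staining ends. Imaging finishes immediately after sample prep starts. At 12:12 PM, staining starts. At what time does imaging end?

Staining ends at 12:12 PM + 15 min = 12:27 PM.
Sample prep starts at 12:27 PM − 195 min = 9:12 AM.
So imaging ends at 9:12 AM.

9:12 AM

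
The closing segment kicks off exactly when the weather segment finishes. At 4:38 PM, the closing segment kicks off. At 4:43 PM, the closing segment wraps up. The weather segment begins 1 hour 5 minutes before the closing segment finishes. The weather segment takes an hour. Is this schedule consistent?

Yes

The weather segment starts at 4:43 PM − 65 min = 3:38 PM.
The weather segment ends at 3:38 PM + 60 min = 4:38 PM.
So the closing segment starts at 4:38 PM.
That matches the stated 4:38 PM, so the schedule is consistent.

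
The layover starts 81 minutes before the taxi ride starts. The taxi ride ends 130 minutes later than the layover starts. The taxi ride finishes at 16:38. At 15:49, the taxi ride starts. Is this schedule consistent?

The layover starts at 15:49 − 81 min = 14:28.
The taxi ride ends at 14:28 + 130 min = 16:38.
That matches the stated 16:38, so the schedule is consistent.

Yes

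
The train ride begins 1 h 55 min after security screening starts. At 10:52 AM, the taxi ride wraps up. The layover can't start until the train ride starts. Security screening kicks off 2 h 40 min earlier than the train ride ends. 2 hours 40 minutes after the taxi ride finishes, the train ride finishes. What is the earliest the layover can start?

12:47 PM

The train ride ends at 10:52 AM + 160 min = 1:32 PM.
Security screening starts at 1:32 PM − 160 min = 10:52 AM.
The train ride starts at 10:52 AM + 115 min = 12:47 PM.
The layover is bounded by the train ride, so the earliest it can start is 12:47 PM.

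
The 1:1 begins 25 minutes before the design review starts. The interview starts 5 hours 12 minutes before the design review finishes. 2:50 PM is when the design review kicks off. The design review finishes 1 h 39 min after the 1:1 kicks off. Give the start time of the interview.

The 1:1 starts at 2:50 PM − 25 min = 2:25 PM.
The design review ends at 2:25 PM + 99 min = 4:04 PM.
The interview starts at 4:04 PM − 312 min = 10:52 AM.

10:52 AM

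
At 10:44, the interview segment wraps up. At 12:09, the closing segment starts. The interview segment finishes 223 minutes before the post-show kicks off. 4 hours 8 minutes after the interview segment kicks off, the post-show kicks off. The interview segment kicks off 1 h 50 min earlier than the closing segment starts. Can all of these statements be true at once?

The interview segment starts at 12:09 − 110 min = 10:19.
The post-show starts at 10:19 + 248 min = 14:27.
The interview segment ends at 14:27 − 223 min = 10:44.
That matches the stated 10:44, so the schedule is consistent.

Yes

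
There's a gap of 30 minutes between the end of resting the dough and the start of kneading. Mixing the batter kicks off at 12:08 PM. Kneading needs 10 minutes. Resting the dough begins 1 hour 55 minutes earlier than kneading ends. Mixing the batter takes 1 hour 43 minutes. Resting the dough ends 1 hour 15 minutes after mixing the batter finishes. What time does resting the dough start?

Mixing the batter ends at 12:08 PM + 103 min = 1:51 PM.
Resting the dough ends at 1:51 PM + 75 min = 3:06 PM.
Kneading starts at 3:06 PM + 30 min = 3:36 PM.
Kneading ends at 3:36 PM + 10 min = 3:46 PM.
Resting the dough starts at 3:46 PM − 115 min = 1:51 PM.

1:51 PM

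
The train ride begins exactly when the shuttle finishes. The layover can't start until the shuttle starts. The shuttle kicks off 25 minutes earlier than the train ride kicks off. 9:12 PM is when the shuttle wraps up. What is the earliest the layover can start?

The train ride starts at 9:12 PM.
The shuttle starts at 9:12 PM − 25 min = 8:47 PM.
The layover is bounded by the shuttle, so the earliest it can start is 8:47 PM.

8:47 PM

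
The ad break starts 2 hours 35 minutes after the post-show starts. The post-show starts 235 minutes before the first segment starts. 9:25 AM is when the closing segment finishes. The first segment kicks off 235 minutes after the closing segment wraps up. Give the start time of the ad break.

12:00 PM

The first segment starts at 9:25 AM + 235 min = 1:20 PM.
The post-show starts at 1:20 PM − 235 min = 9:25 AM.
The ad break starts at 9:25 AM + 155 min = 12:00 PM.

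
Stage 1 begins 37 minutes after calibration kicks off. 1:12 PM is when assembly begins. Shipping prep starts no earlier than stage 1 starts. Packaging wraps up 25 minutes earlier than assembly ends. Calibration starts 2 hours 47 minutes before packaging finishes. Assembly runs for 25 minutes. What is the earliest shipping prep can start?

Assembly ends at 1:12 PM + 25 min = 1:37 PM.
Packaging ends at 1:37 PM − 25 min = 1:12 PM.
Calibration starts at 1:12 PM − 167 min = 10:25 AM.
Stage 1 starts at 10:25 AM + 37 min = 11:02 AM.
Shipping prep is bounded by stage 1, so the earliest it can start is 11:02 AM.

11:02 AM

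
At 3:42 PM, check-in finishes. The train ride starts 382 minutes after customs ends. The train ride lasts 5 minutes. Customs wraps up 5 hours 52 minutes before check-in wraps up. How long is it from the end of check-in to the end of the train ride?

35 minutes

Customs ends at 3:42 PM − 352 min = 9:50 AM.
The train ride starts at 9:50 AM + 382 min = 4:12 PM.
The train ride ends at 4:12 PM + 5 min = 4:17 PM.
From 3:42 PM to 4:17 PM is 35 minutes.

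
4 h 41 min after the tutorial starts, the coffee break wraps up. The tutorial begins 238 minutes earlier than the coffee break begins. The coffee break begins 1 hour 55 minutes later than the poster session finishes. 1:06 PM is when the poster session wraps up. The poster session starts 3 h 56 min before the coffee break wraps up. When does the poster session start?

11:48 AM

The coffee break starts at 1:06 PM + 115 min = 3:01 PM.
The tutorial starts at 3:01 PM − 238 min = 11:03 AM.
The coffee break ends at 11:03 AM + 281 min = 3:44 PM.
The poster session starts at 3:44 PM − 236 min = 11:48 AM.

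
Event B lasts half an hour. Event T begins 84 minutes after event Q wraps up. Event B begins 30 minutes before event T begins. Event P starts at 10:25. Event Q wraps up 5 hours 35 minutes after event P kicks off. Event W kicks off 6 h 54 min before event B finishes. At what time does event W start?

Event Q ends at 10:25 + 335 min = 16:00.
Event T starts at 16:00 + 84 min = 17:24.
Event B starts at 17:24 − 30 min = 16:54.
Event B ends at 16:54 + 30 min = 17:24.
Event W starts at 17:24 − 414 min = 10:30.

10:30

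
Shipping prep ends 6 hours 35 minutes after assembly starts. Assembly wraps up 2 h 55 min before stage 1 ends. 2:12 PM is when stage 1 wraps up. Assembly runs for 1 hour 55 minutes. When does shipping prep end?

3:57 PM

Assembly ends at 2:12 PM − 175 min = 11:17 AM.
Assembly starts at 11:17 AM − 115 min = 9:22 AM.
Shipping prep ends at 9:22 AM + 395 min = 3:57 PM.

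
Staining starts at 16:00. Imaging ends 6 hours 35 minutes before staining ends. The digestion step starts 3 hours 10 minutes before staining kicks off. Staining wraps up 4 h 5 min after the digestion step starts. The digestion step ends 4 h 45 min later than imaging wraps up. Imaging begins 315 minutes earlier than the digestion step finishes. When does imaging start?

09:50

The digestion step starts at 16:00 − 190 min = 12:50.
Staining ends at 12:50 + 245 min = 16:55.
Imaging ends at 16:55 − 395 min = 10:20.
The digestion step ends at 10:20 + 285 min = 15:05.
Imaging starts at 15:05 − 315 min = 09:50.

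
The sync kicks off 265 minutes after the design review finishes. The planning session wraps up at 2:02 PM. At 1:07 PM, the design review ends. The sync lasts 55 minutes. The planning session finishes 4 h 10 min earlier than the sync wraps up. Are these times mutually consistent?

No

The sync starts at 1:07 PM + 265 min = 5:32 PM.
The sync ends at 5:32 PM + 55 min = 6:27 PM.
The planning session ends at 6:27 PM − 250 min = 2:17 PM.
But the planning session is also said to end at 2:02 PM — a 15-minute conflict.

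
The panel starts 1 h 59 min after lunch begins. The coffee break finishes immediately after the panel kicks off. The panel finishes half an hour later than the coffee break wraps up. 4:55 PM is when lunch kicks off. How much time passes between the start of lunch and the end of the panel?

The panel starts at 4:55 PM + 119 min = 6:54 PM.
So the coffee break ends at 6:54 PM.
The panel ends at 6:54 PM + 30 min = 7:24 PM.
From 4:55 PM to 7:24 PM is 149 minutes.

149 minutes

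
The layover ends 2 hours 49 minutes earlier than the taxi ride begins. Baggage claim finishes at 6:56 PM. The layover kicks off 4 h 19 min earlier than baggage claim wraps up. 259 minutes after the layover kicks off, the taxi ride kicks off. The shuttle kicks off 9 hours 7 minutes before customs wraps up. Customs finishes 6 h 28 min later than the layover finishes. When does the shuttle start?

The layover starts at 6:56 PM − 259 min = 2:37 PM.
The taxi ride starts at 2:37 PM + 259 min = 6:56 PM.
The layover ends at 6:56 PM − 169 min = 4:07 PM.
Customs ends at 4:07 PM + 388 min = 10:35 PM.
The shuttle starts at 10:35 PM − 547 min = 1:28 PM.

1:28 PM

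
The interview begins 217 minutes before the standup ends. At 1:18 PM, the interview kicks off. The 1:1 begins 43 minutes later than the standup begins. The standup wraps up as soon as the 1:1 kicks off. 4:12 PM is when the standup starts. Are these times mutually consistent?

Yes

The 1:1 starts at 4:12 PM + 43 min = 4:55 PM.
So the standup ends at 4:55 PM.
The interview starts at 4:55 PM − 217 min = 1:18 PM.
That matches the stated 1:18 PM, so the schedule is consistent.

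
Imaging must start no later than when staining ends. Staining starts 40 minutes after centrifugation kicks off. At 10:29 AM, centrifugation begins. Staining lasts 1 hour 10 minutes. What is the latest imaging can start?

Staining starts at 10:29 AM + 40 min = 11:09 AM.
Staining ends at 11:09 AM + 70 min = 12:19 PM.
Imaging is bounded by staining, so the latest it can start is 12:19 PM.

12:19 PM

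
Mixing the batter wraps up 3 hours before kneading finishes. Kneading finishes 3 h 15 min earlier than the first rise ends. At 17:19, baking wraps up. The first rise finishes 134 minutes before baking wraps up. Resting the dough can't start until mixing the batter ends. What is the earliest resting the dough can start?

The first rise ends at 17:19 − 134 min = 15:05.
Kneading ends at 15:05 − 195 min = 11:50.
Mixing the batter ends at 11:50 − 180 min = 08:50.
Resting the dough is bounded by mixing the batter, so the earliest it can start is 08:50.

08:50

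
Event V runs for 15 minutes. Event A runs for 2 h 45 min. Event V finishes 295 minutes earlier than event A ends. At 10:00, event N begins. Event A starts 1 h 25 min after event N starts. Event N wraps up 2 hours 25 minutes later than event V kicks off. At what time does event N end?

Event A starts at 10:00 + 85 min = 11:25.
Event A ends at 11:25 + 165 min = 14:10.
Event V ends at 14:10 − 295 min = 09:15.
Event V starts at 09:15 − 15 min = 09:00.
Event N ends at 09:00 + 145 min = 11:25.

11:25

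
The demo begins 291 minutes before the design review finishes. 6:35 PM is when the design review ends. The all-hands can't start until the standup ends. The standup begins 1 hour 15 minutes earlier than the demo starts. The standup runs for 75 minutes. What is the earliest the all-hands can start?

The demo starts at 6:35 PM − 291 min = 1:44 PM.
The standup starts at 1:44 PM − 75 min = 12:29 PM.
The standup ends at 12:29 PM + 75 min = 1:44 PM.
The all-hands is bounded by the standup, so the earliest it can start is 1:44 PM.

1:44 PM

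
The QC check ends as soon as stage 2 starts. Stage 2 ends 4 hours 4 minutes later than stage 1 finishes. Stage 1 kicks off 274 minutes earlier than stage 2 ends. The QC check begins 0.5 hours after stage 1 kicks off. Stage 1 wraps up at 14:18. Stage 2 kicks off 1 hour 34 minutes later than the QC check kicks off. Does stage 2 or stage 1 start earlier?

Stage 2 ends at 14:18 + 244 min = 18:22.
Stage 1 starts at 18:22 − 274 min = 13:48.
The QC check starts at 13:48 + 30 min = 14:18.
Stage 2 starts at 14:18 + 94 min = 15:52.
Stage 2 starts at 15:52 and stage 1 starts at 13:48, so stage 1 is first.

stage 1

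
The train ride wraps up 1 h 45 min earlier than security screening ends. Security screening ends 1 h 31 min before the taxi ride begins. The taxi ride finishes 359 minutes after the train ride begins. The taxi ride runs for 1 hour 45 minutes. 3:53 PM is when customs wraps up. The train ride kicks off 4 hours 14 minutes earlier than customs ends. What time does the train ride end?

12:37 PM

The train ride starts at 3:53 PM − 254 min = 11:39 AM.
The taxi ride ends at 11:39 AM + 359 min = 5:38 PM.
The taxi ride starts at 5:38 PM − 105 min = 3:53 PM.
Security screening ends at 3:53 PM − 91 min = 2:22 PM.
The train ride ends at 2:22 PM − 105 min = 12:37 PM.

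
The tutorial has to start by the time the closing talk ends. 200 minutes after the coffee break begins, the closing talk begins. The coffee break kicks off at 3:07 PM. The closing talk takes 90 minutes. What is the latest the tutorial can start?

7:57 PM

The closing talk starts at 3:07 PM + 200 min = 6:27 PM.
The closing talk ends at 6:27 PM + 90 min = 7:57 PM.
The tutorial is bounded by the closing talk, so the latest it can start is 7:57 PM.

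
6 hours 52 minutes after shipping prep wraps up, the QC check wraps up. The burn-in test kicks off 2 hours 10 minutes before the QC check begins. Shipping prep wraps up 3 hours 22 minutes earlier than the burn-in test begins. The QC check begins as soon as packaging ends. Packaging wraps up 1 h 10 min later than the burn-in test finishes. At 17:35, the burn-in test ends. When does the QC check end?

Packaging ends at 17:35 + 70 min = 18:45.
So the QC check starts at 18:45.
The burn-in test starts at 18:45 − 130 min = 16:35.
Shipping prep ends at 16:35 − 202 min = 13:13.
The QC check ends at 13:13 + 412 min = 20:05.

20:05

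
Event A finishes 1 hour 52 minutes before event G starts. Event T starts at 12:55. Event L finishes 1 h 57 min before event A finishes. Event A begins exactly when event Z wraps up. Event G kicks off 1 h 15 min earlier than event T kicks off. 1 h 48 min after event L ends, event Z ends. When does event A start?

Event G starts at 12:55 − 75 min = 11:40.
Event A ends at 11:40 − 112 min = 09:48.
Event L ends at 09:48 − 117 min = 07:51.
Event Z ends at 07:51 + 108 min = 09:39.
So event A starts at 09:39.

09:39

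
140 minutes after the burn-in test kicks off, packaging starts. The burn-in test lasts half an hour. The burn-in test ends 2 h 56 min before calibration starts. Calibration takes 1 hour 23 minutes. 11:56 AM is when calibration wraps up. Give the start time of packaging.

Calibration starts at 11:56 AM − 83 min = 10:33 AM.
The burn-in test ends at 10:33 AM − 176 min = 7:37 AM.
The burn-in test starts at 7:37 AM − 30 min = 7:07 AM.
Packaging starts at 7:07 AM + 140 min = 9:27 AM.

9:27 AM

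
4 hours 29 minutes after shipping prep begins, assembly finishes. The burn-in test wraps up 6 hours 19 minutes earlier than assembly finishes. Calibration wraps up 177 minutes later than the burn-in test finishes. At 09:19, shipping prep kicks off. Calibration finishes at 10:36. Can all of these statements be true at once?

Assembly ends at 09:19 + 269 min = 13:48.
The burn-in test ends at 13:48 − 379 min = 07:29.
Calibration ends at 07:29 + 177 min = 10:26.
But calibration is also said to end at 10:36 — a 10-minute conflict.

No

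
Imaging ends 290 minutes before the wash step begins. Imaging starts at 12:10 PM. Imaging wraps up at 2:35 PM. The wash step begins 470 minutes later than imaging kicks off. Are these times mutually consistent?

The wash step starts at 12:10 PM + 470 min = 8:00 PM.
Imaging ends at 8:00 PM − 290 min = 3:10 PM.
But imaging is also said to end at 2:35 PM — a 35-minute conflict.

No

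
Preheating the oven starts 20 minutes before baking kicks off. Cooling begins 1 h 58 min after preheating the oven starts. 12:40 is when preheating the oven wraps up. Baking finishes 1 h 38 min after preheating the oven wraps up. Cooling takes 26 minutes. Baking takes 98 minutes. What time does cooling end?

Baking ends at 12:40 + 98 min = 14:18.
Baking starts at 14:18 − 98 min = 12:40.
Preheating the oven starts at 12:40 − 20 min = 12:20.
Cooling starts at 12:20 + 118 min = 14:18.
Cooling ends at 14:18 + 26 min = 14:44.

14:44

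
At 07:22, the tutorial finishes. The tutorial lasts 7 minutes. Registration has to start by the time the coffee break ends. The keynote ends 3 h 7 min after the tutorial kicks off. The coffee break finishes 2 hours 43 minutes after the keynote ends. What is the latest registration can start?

The tutorial starts at 07:22 − 7 min = 07:15.
The keynote ends at 07:15 + 187 min = 10:22.
The coffee break ends at 10:22 + 163 min = 13:05.
Registration is bounded by the coffee break, so the latest it can start is 13:05.

13:05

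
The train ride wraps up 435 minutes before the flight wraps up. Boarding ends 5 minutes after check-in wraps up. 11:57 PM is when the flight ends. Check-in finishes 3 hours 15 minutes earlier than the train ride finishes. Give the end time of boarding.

1:32 PM

The train ride ends at 11:57 PM − 435 min = 4:42 PM.
Check-in ends at 4:42 PM − 195 min = 1:27 PM.
Boarding ends at 1:27 PM + 5 min = 1:32 PM.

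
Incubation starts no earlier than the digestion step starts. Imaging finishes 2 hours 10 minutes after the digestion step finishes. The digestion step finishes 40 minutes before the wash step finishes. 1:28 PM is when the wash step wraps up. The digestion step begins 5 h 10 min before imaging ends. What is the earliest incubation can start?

The digestion step ends at 1:28 PM − 40 min = 12:48 PM.
Imaging ends at 12:48 PM + 130 min = 2:58 PM.
The digestion step starts at 2:58 PM − 310 min = 9:48 AM.
Incubation is bounded by the digestion step, so the earliest it can start is 9:48 AM.

9:48 AM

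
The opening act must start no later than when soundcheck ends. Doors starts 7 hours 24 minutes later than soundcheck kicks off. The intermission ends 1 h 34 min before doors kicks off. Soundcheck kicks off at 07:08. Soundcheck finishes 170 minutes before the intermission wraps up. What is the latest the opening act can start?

Doors starts at 07:08 + 444 min = 14:32.
The intermission ends at 14:32 − 94 min = 12:58.
Soundcheck ends at 12:58 − 170 min = 10:08.
The opening act is bounded by soundcheck, so the latest it can start is 10:08.

10:08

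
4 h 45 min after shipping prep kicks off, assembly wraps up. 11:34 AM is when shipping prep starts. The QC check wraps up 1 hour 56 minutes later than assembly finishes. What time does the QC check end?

Assembly ends at 11:34 AM + 285 min = 4:19 PM.
The QC check ends at 4:19 PM + 116 min = 6:15 PM.

6:15 PM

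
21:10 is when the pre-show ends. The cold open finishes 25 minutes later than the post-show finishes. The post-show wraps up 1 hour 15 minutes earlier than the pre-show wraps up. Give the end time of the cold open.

The post-show ends at 21:10 − 75 min = 19:55.
The cold open ends at 19:55 + 25 min = 20:20.

20:20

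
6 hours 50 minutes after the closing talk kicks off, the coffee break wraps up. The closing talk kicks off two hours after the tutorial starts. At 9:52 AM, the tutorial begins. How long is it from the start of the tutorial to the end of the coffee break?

The closing talk starts at 9:52 AM + 120 min = 11:52 AM.
The coffee break ends at 11:52 AM + 410 min = 6:42 PM.
From 9:52 AM to 6:42 PM is 530 minutes.

530 minutes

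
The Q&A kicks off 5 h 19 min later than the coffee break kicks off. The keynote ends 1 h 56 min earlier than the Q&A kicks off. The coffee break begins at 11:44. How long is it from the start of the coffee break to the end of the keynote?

203 minutes

The Q&A starts at 11:44 + 319 min = 17:03.
The keynote ends at 17:03 − 116 min = 15:07.
From 11:44 to 15:07 is 203 minutes.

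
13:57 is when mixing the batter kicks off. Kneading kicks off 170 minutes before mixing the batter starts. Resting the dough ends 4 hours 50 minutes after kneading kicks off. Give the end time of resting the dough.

15:57

Kneading starts at 13:57 − 170 min = 11:07.
Resting the dough ends at 11:07 + 290 min = 15:57.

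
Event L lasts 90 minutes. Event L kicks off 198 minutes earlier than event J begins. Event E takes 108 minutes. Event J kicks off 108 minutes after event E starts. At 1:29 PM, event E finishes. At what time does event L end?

Event E starts at 1:29 PM − 108 min = 11:41 AM.
Event J starts at 11:41 AM + 108 min = 1:29 PM.
Event L starts at 1:29 PM − 198 min = 10:11 AM.
Event L ends at 10:11 AM + 90 min = 11:41 AM.

11:41 AM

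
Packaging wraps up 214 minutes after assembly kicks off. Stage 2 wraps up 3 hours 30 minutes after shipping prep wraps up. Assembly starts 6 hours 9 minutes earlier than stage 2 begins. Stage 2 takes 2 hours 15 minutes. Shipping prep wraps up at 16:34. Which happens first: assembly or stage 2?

Stage 2 ends at 16:34 + 210 min = 20:04.
Stage 2 starts at 20:04 − 135 min = 17:49.
Assembly starts at 17:49 − 369 min = 11:40.
Assembly starts at 11:40 and stage 2 starts at 17:49, so assembly is first.

assembly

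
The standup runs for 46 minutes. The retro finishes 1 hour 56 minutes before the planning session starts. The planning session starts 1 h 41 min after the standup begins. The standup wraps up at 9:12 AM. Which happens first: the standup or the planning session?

The standup starts at 9:12 AM − 46 min = 8:26 AM.
The planning session starts at 8:26 AM + 101 min = 10:07 AM.
The standup starts at 8:26 AM and the planning session starts at 10:07 AM, so the standup is first.

the standup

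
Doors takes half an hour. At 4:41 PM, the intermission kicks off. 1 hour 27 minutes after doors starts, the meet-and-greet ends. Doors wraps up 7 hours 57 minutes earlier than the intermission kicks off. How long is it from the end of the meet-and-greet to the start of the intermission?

Doors ends at 4:41 PM − 477 min = 8:44 AM.
Doors starts at 8:44 AM − 30 min = 8:14 AM.
The meet-and-greet ends at 8:14 AM + 87 min = 9:41 AM.
From 9:41 AM to 4:41 PM is 420 minutes.

420 minutes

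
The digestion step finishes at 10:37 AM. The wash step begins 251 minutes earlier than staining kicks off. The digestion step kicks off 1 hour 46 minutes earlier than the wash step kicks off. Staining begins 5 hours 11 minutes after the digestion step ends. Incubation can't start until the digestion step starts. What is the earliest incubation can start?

Staining starts at 10:37 AM + 311 min = 3:48 PM.
The wash step starts at 3:48 PM − 251 min = 11:37 AM.
The digestion step starts at 11:37 AM − 106 min = 9:51 AM.
Incubation is bounded by the digestion step, so the earliest it can start is 9:51 AM.

9:51 AM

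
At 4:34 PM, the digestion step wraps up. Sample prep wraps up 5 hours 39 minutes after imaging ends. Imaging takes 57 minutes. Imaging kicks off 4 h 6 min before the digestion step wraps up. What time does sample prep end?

7:04 PM

Imaging starts at 4:34 PM − 246 min = 12:28 PM.
Imaging ends at 12:28 PM + 57 min = 1:25 PM.
Sample prep ends at 1:25 PM + 339 min = 7:04 PM.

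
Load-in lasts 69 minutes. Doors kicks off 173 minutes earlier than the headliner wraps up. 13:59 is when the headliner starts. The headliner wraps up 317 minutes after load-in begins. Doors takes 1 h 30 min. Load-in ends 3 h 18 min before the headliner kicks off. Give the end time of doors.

Load-in ends at 13:59 − 198 min = 10:41.
Load-in starts at 10:41 − 69 min = 09:32.
The headliner ends at 09:32 + 317 min = 14:49.
Doors starts at 14:49 − 173 min = 11:56.
Doors ends at 11:56 + 90 min = 13:26.

13:26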